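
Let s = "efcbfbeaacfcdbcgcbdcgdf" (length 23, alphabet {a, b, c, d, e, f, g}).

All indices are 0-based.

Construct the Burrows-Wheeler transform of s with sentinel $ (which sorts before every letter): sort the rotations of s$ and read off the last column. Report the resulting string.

rank  rotation                  last
    0  $efcbfbeaacfcdbcgcbdcgdf  f
    1  aacfcdbcgcbdcgdf$efcbfbe  e
    2  acfcdbcgcbdcgdf$efcbfbea  a
    3  bcgcbdcgdf$efcbfbeaacfcd  d
    4  bdcgdf$efcbfbeaacfcdbcgc  c
    5  beaacfcdbcgcbdcgdf$efcbf  f
    6  bfbeaacfcdbcgcbdcgdf$efc  c
    7  cbdcgdf$efcbfbeaacfcdbcg  g
    8  cbfbeaacfcdbcgcbdcgdf$ef  f
    9  cdbcgcbdcgdf$efcbfbeaacf  f
   10  cfcdbcgcbdcgdf$efcbfbeaa  a
   11  cgcbdcgdf$efcbfbeaacfcdb  b
   12  cgdf$efcbfbeaacfcdbcgcbd  d
   13  dbcgcbdcgdf$efcbfbeaacfc  c
   14  dcgdf$efcbfbeaacfcdbcgcb  b
   15  df$efcbfbeaacfcdbcgcbdcg  g
   16  eaacfcdbcgcbdcgdf$efcbfb  b
   17  efcbfbeaacfcdbcgcbdcgdf$  $
   18  f$efcbfbeaacfcdbcgcbdcgd  d
   19  fbeaacfcdbcgcbdcgdf$efcb  b
   20  fcbfbeaacfcdbcgcbdcgdf$e  e
   21  fcdbcgcbdcgdf$efcbfbeaac  c
   22  gcbdcgdf$efcbfbeaacfcdbc  c
   23  gdf$efcbfbeaacfcdbcgcbdc  c

feadcfcgffabdcbgb$dbeccc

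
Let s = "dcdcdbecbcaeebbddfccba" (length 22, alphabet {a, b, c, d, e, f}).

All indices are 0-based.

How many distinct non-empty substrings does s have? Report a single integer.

sorted suffixes:
  #0 SA[0]=21  'a'
  #1 SA[1]=10  'aeebbddfccba'
  #2 SA[2]=20  'ba'
  #3 SA[3]=13  'bbddfccba'
  #4 SA[4]=8  'bcaeebbddfccba'
  #5 SA[5]=14  'bddfccba'
  #6 SA[6]=5  'becbcaeebbddfccba'
  #7 SA[7]=9  'caeebbddfccba'
  #8 SA[8]=19  'cba'
  #9 SA[9]=7  'cbcaeebbddfccba'
  #10 SA[10]=18  'ccba'
  #11 SA[11]=3  'cdbecbcaeebbddfccba'
  #12 SA[12]=1  'cdcdbecbcaeebbddfccba'
  #13 SA[13]=4  'dbecbcaeebbddfccba'
  #14 SA[14]=2  'dcdbecbcaeebbddfccba'
  #15 SA[15]=0  'dcdcdbecbcaeebbddfccba'
  #16 SA[16]=15  'ddfccba'
  #17 SA[17]=16  'dfccba'
  #18 SA[18]=12  'ebbddfccba'
  #19 SA[19]=6  'ecbcaeebbddfccba'
  #20 SA[20]=11  'eebbddfccba'
  #21 SA[21]=17  'fccba'

SA = [21, 10, 20, 13, 8, 14, 5, 9, 19, 7, 18, 3, 1, 4, 2, 0, 15, 16, 12, 6, 11, 17]
[i] adj suffixes → lcp
  [1] 21/10 → 1 ('a')
  [2] 10/20 → 0 ('')
  [3] 20/13 → 1 ('b')
  [4] 13/8 → 1 ('b')
  [5] 8/14 → 1 ('b')
  [6] 14/5 → 1 ('b')
  [7] 5/9 → 0 ('')
  [8] 9/19 → 1 ('c')
  [9] 19/7 → 2 ('cb')
  [10] 7/18 → 1 ('c')
  [11] 18/3 → 1 ('c')
  [12] 3/1 → 2 ('cd')
  [13] 1/4 → 0 ('')
  [14] 4/2 → 1 ('d')
  [15] 2/0 → 3 ('dcd')
  [16] 0/15 → 1 ('d')
  [17] 15/16 → 1 ('d')
  [18] 16/12 → 0 ('')
  [19] 12/6 → 1 ('e')
  [20] 6/11 → 1 ('e')
  [21] 11/17 → 0 ('')

n(n+1)/2 = 22·23/2 = 253
Σ LCP = 0 + 1 + 0 + 1 + 1 + 1 + 1 + 0 + 1 + 2 + 1 + 1 + 2 + 0 + 1 + 3 + 1 + 1 + 0 + 1 + 1 + 0 = 20
distinct = 253 − 20 = 233

233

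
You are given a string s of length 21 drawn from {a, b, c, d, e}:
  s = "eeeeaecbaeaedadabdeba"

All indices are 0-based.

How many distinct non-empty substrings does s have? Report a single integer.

206

rank→(start, suffix):
  0 → (20, 'a')
  1 → (15, 'abdeba')
  2 → (13, 'adabdeba')
  3 → (8, 'aeaedadabdeba')
  4 → (4, 'aecbaeaedadabdeba')
  5 → (10, 'aedadabdeba')
  6 → (19, 'ba')
  7 → (7, 'baeaedadabdeba')
  8 → (16, 'bdeba')
  9 → (6, 'cbaeaedadabdeba')
  10 → (14, 'dabdeba')
  11 → (12, 'dadabdeba')
  12 → (17, 'deba')
  13 → (3, 'eaecbaeaedadabdeba')
  14 → (9, 'eaedadabdeba')
  15 → (18, 'eba')
  16 → (5, 'ecbaeaedadabdeba')
  17 → (11, 'edadabdeba')
  18 → (2, 'eeaecbaeaedadabdeba')
  19 → (1, 'eeeaecbaeaedadabdeba')
  20 → (0, 'eeeeaecbaeaedadabdeba')

SA = [20, 15, 13, 8, 4, 10, 19, 7, 16, 6, 14, 12, 17, 3, 9, 18, 5, 11, 2, 1, 0]
[i] adj suffixes → lcp
  [1] 20/15 → 1 ('a')
  [2] 15/13 → 1 ('a')
  [3] 13/8 → 1 ('a')
  [4] 8/4 → 2 ('ae')
  [5] 4/10 → 2 ('ae')
  [6] 10/19 → 0 ('')
  [7] 19/7 → 2 ('ba')
  [8] 7/16 → 1 ('b')
  [9] 16/6 → 0 ('')
  [10] 6/14 → 0 ('')
  [11] 14/12 → 2 ('da')
  [12] 12/17 → 1 ('d')
  [13] 17/3 → 0 ('')
  [14] 3/9 → 3 ('eae')
  [15] 9/18 → 1 ('e')
  [16] 18/5 → 1 ('e')
  [17] 5/11 → 1 ('e')
  [18] 11/2 → 1 ('e')
  [19] 2/1 → 2 ('ee')
  [20] 1/0 → 3 ('eee')

n(n+1)/2 = 21·22/2 = 231
Σ LCP = 0 + 1 + 1 + 1 + 2 + 2 + 0 + 2 + 1 + 0 + 0 + 2 + 1 + 0 + 3 + 1 + 1 + 1 + 1 + 2 + 3 = 25
distinct = 231 − 25 = 206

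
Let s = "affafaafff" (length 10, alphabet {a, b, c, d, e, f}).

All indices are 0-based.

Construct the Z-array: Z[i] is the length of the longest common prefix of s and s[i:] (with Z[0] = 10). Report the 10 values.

[10, 0, 0, 2, 0, 1, 3, 0, 0, 0]

Z[0]=10
i=1: fresh scan; Z[1]=0
i=2: fresh scan; Z[2]=0
i=3: fresh scan; Z[3]=2 grow→box=[3,5)
i=4: min(r-i=1, Z[1]=0)=0; Z[4]=0
i=5: fresh scan; Z[5]=1 grow→box=[5,6)
i=6: fresh scan; Z[6]=3 grow→box=[6,9)
i=7: min(r-i=2, Z[1]=0)=0; Z[7]=0
i=8: min(r-i=1, Z[2]=0)=0; Z[8]=0
i=9: fresh scan; Z[9]=0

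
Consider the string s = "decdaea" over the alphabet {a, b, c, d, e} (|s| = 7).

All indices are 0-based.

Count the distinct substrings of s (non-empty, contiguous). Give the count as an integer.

rank | idx | suffix
   0 |   6 | a
   1 |   4 | aea
   2 |   2 | cdaea
   3 |   3 | daea
   4 |   0 | decdaea
   5 |   5 | ea
   6 |   1 | ecdaea

SA = [6, 4, 2, 3, 0, 5, 1]
i: (SA[i-1],SA[i]) lcp shared
  1: (6,4) 1 'a'
  2: (4,2) 0 ''
  3: (2,3) 0 ''
  4: (3,0) 1 'd'
  5: (0,5) 0 ''
  6: (5,1) 1 'e'

n(n+1)/2 = 7·8/2 = 28
Σ LCP = 0 + 1 + 0 + 0 + 1 + 0 + 1 = 3
distinct = 28 − 3 = 25

25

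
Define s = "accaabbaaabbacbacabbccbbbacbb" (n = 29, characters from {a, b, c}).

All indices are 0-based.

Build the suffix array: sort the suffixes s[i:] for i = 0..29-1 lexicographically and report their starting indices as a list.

[7, 3, 8, 4, 9, 17, 15, 12, 25, 0, 28, 6, 14, 11, 24, 27, 5, 10, 23, 22, 18, 19, 2, 16, 13, 26, 21, 1, 20]

rank→(start, suffix):
  0 → (7, 'aaabbacbacabbccbbbacbb')
  1 → (3, 'aabbaaabbacbacabbccbbbacbb')
  2 → (8, 'aabbacbacabbccbbbacbb')
  3 → (4, 'abbaaabbacbacabbccbbbacbb')
  4 → (9, 'abbacbacabbccbbbacbb')
  5 → (17, 'abbccbbbacbb')
  6 → (15, 'acabbccbbbacbb')
  7 → (12, 'acbacabbccbbbacbb')
  8 → (25, 'acbb')
  9 → (0, 'accaabbaaabbacbacabbccbbbacbb')
  10 → (28, 'b')
  11 → (6, 'baaabbacbacabbccbbbacbb')
  12 → (14, 'bacabbccbbbacbb')
  13 → (11, 'bacbacabbccbbbacbb')
  14 → (24, 'bacbb')
  15 → (27, 'bb')
  16 → (5, 'bbaaabbacbacabbccbbbacbb')
  17 → (10, 'bbacbacabbccbbbacbb')
  18 → (23, 'bbacbb')
  19 → (22, 'bbbacbb')
  20 → (18, 'bbccbbbacbb')
  21 → (19, 'bccbbbacbb')
  22 → (2, 'caabbaaabbacbacabbccbbbacbb')
  23 → (16, 'cabbccbbbacbb')
  24 → (13, 'cbacabbccbbbacbb')
  25 → (26, 'cbb')
  26 → (21, 'cbbbacbb')
  27 → (1, 'ccaabbaaabbacbacabbccbbbacbb')
  28 → (20, 'ccbbbacbb')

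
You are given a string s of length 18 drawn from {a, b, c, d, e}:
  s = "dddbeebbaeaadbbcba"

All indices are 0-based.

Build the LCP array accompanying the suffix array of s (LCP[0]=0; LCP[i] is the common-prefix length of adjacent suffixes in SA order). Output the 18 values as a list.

[0, 1, 1, 1, 0, 2, 1, 2, 1, 1, 0, 0, 2, 1, 2, 0, 1, 1]

rank→(start, suffix):
  0 → (17, 'a')
  1 → (10, 'aadbbcba')
  2 → (11, 'adbbcba')
  3 → (8, 'aeaadbbcba')
  4 → (16, 'ba')
  5 → (7, 'baeaadbbcba')
  6 → (6, 'bbaeaadbbcba')
  7 → (13, 'bbcba')
  8 → (14, 'bcba')
  9 → (3, 'beebbaeaadbbcba')
  10 → (15, 'cba')
  11 → (12, 'dbbcba')
  12 → (2, 'dbeebbaeaadbbcba')
  13 → (1, 'ddbeebbaeaadbbcba')
  14 → (0, 'dddbeebbaeaadbbcba')
  15 → (9, 'eaadbbcba')
  16 → (5, 'ebbaeaadbbcba')
  17 → (4, 'eebbaeaadbbcba')

SA = [17, 10, 11, 8, 16, 7, 6, 13, 14, 3, 15, 12, 2, 1, 0, 9, 5, 4]
[i] adj suffixes → lcp
  [1] 17/10 → 1 ('a')
  [2] 10/11 → 1 ('a')
  [3] 11/8 → 1 ('a')
  [4] 8/16 → 0 ('')
  [5] 16/7 → 2 ('ba')
  [6] 7/6 → 1 ('b')
  [7] 6/13 → 2 ('bb')
  [8] 13/14 → 1 ('b')
  [9] 14/3 → 1 ('b')
  [10] 3/15 → 0 ('')
  [11] 15/12 → 0 ('')
  [12] 12/2 → 2 ('db')
  [13] 2/1 → 1 ('d')
  [14] 1/0 → 2 ('dd')
  [15] 0/9 → 0 ('')
  [16] 9/5 → 1 ('e')
  [17] 5/4 → 1 ('e')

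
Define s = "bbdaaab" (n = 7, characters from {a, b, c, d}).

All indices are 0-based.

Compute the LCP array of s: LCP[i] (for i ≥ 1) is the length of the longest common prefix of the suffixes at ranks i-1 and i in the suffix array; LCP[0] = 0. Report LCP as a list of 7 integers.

rank→(start, suffix):
  0 → (3, 'aaab')
  1 → (4, 'aab')
  2 → (5, 'ab')
  3 → (6, 'b')
  4 → (0, 'bbdaaab')
  5 → (1, 'bdaaab')
  6 → (2, 'daaab')

SA = [3, 4, 5, 6, 0, 1, 2]
[i] adj suffixes → lcp
  [1] 3/4 → 2 ('aa')
  [2] 4/5 → 1 ('a')
  [3] 5/6 → 0 ('')
  [4] 6/0 → 1 ('b')
  [5] 0/1 → 1 ('b')
  [6] 1/2 → 0 ('')

[0, 2, 1, 0, 1, 1, 0]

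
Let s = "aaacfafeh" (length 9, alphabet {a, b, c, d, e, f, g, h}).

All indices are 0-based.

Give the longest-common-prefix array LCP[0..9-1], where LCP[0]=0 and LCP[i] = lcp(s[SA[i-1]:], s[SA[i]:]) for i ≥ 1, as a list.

sorted suffixes:
  #0 SA[0]=0  'aaacfafeh'
  #1 SA[1]=1  'aacfafeh'
  #2 SA[2]=2  'acfafeh'
  #3 SA[3]=5  'afeh'
  #4 SA[4]=3  'cfafeh'
  #5 SA[5]=7  'eh'
  #6 SA[6]=4  'fafeh'
  #7 SA[7]=6  'feh'
  #8 SA[8]=8  'h'

SA = [0, 1, 2, 5, 3, 7, 4, 6, 8]
rank  pair      lcp
   1  s[0:],s[1:]  2  'aa'
   2  s[1:],s[2:]  1  'a'
   3  s[2:],s[5:]  1  'a'
   4  s[5:],s[3:]  0  ''
   5  s[3:],s[7:]  0  ''
   6  s[7:],s[4:]  0  ''
   7  s[4:],s[6:]  1  'f'
   8  s[6:],s[8:]  0  ''

[0, 2, 1, 1, 0, 0, 0, 1, 0]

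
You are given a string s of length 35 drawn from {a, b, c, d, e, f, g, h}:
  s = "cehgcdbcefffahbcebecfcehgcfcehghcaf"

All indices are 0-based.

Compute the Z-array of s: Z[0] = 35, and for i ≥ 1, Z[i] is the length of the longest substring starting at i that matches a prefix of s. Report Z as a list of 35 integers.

Z[0]=35
i=1: fresh scan; Z[1]=0
i=2: fresh scan; Z[2]=0
i=3: fresh scan; Z[3]=0
i=4: fresh scan; Z[4]=1 scan→box=[4,5)
i=5: fresh scan; Z[5]=0
i=6: fresh scan; Z[6]=0
i=7: fresh scan; Z[7]=2 scan→box=[7,9)
i=8: min(r-i=1, Z[1]=0)=0; Z[8]=0
i=9: fresh scan; Z[9]=0
i=10: fresh scan; Z[10]=0
i=11: fresh scan; Z[11]=0
i=12: fresh scan; Z[12]=0
i=13: fresh scan; Z[13]=0
i=14: fresh scan; Z[14]=0
i=15: fresh scan; Z[15]=2 scan→box=[15,17)
i=16: min(r-i=1, Z[1]=0)=0; Z[16]=0
i=17: fresh scan; Z[17]=0
i=18: fresh scan; Z[18]=0
i=19: fresh scan; Z[19]=1 scan→box=[19,20)
i=20: fresh scan; Z[20]=0
i=21: fresh scan; Z[21]=5 scan→box=[21,26)
i=22: min(r-i=4, Z[1]=0)=0; Z[22]=0
i=23: min(r-i=3, Z[2]=0)=0; Z[23]=0
i=24: min(r-i=2, Z[3]=0)=0; Z[24]=0
i=25: min(r-i=1, Z[4]=1)=1; Z[25]=1
i=26: fresh scan; Z[26]=0
i=27: fresh scan; Z[27]=4 scan→box=[27,31)
i=28: min(r-i=3, Z[1]=0)=0; Z[28]=0
i=29: min(r-i=2, Z[2]=0)=0; Z[29]=0
i=30: min(r-i=1, Z[3]=0)=0; Z[30]=0
i=31: fresh scan; Z[31]=0
i=32: fresh scan; Z[32]=1 scan→box=[32,33)
i=33: fresh scan; Z[33]=0
i=34: fresh scan; Z[34]=0

[35, 0, 0, 0, 1, 0, 0, 2, 0, 0, 0, 0, 0, 0, 0, 2, 0, 0, 0, 1, 0, 5, 0, 0, 0, 1, 0, 4, 0, 0, 0, 0, 1, 0, 0]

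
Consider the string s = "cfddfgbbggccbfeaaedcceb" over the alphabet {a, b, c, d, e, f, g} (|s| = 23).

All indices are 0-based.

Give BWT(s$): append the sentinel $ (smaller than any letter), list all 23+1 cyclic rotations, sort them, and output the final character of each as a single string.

rank  rotation                  last
    0  $cfddfgbbggccbfeaaedcceb  b
    1  aaedcceb$cfddfgbbggccbfe  e
    2  aedcceb$cfddfgbbggccbfea  a
    3  b$cfddfgbbggccbfeaaedcce  e
    4  bbggccbfeaaedcceb$cfddfg  g
    5  bfeaaedcceb$cfddfgbbggcc  c
    6  bggccbfeaaedcceb$cfddfgb  b
    7  cbfeaaedcceb$cfddfgbbggc  c
    8  ccbfeaaedcceb$cfddfgbbgg  g
    9  cceb$cfddfgbbggccbfeaaed  d
   10  ceb$cfddfgbbggccbfeaaedc  c
   11  cfddfgbbggccbfeaaedcceb$  $
   12  dcceb$cfddfgbbggccbfeaae  e
   13  ddfgbbggccbfeaaedcceb$cf  f
   14  dfgbbggccbfeaaedcceb$cfd  d
   15  eaaedcceb$cfddfgbbggccbf  f
   16  eb$cfddfgbbggccbfeaaedcc  c
   17  edcceb$cfddfgbbggccbfeaa  a
   18  fddfgbbggccbfeaaedcceb$c  c
   19  feaaedcceb$cfddfgbbggccb  b
   20  fgbbggccbfeaaedcceb$cfdd  d
   21  gbbggccbfeaaedcceb$cfddf  f
   22  gccbfeaaedcceb$cfddfgbbg  g
   23  ggccbfeaaedcceb$cfddfgbb  b

beaegcbcgdc$efdfcacbdfgb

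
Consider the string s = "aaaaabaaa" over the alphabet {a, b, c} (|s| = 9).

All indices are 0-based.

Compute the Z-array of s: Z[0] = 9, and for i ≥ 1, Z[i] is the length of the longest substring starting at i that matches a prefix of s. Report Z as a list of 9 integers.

Z[0]=9
i=1: fresh scan; Z[1]=4 grow→box=[1,5)
i=2: min(r-i=3, Z[1]=4)=3; Z[2]=3
i=3: min(r-i=2, Z[2]=3)=2; Z[3]=2
i=4: min(r-i=1, Z[3]=2)=1; Z[4]=1
i=5: fresh scan; Z[5]=0
i=6: fresh scan; Z[6]=3 grow→box=[6,9)
i=7: min(r-i=2, Z[1]=4)=2; Z[7]=2
i=8: min(r-i=1, Z[2]=3)=1; Z[8]=1

[9, 4, 3, 2, 1, 0, 3, 2, 1]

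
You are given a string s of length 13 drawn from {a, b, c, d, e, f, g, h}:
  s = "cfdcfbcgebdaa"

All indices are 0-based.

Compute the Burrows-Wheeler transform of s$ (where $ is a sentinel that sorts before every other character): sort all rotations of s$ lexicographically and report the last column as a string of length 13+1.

rank  rotation        last
    0  $cfdcfbcgebdaa  a
    1  a$cfdcfbcgebda  a
    2  aa$cfdcfbcgebd  d
    3  bcgebdaa$cfdcf  f
    4  bdaa$cfdcfbcge  e
    5  cfbcgebdaa$cfd  d
    6  cfdcfbcgebdaa$  $
    7  cgebdaa$cfdcfb  b
    8  daa$cfdcfbcgeb  b
    9  dcfbcgebdaa$cf  f
   10  ebdaa$cfdcfbcg  g
   11  fbcgebdaa$cfdc  c
   12  fdcfbcgebdaa$c  c
   13  gebdaa$cfdcfbc  c

aadfed$bbfgccc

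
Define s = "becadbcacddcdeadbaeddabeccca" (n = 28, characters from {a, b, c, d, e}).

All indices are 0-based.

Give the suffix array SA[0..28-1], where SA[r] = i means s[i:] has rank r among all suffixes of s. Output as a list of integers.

[27, 21, 7, 14, 3, 17, 16, 5, 0, 22, 26, 6, 2, 25, 24, 8, 11, 20, 15, 4, 10, 19, 9, 12, 13, 1, 23, 18]

sorted suffixes:
  #0 SA[0]=27  'a'
  #1 SA[1]=21  'abeccca'
  #2 SA[2]=7  'acddcdeadbaeddabeccca'
  #3 SA[3]=14  'adbaeddabeccca'
  #4 SA[4]=3  'adbcacddcdeadbaeddabeccca'
  #5 SA[5]=17  'aeddabeccca'
  #6 SA[6]=16  'baeddabeccca'
  #7 SA[7]=5  'bcacddcdeadbaeddabeccca'
  #8 SA[8]=0  'becadbcacddcdeadbaeddabeccca'
  #9 SA[9]=22  'beccca'
  #10 SA[10]=26  'ca'
  #11 SA[11]=6  'cacddcdeadbaeddabeccca'
  #12 SA[12]=2  'cadbcacddcdeadbaeddabeccca'
  #13 SA[13]=25  'cca'
  #14 SA[14]=24  'ccca'
  #15 SA[15]=8  'cddcdeadbaeddabeccca'
  #16 SA[16]=11  'cdeadbaeddabeccca'
  #17 SA[17]=20  'dabeccca'
  #18 SA[18]=15  'dbaeddabeccca'
  #19 SA[19]=4  'dbcacddcdeadbaeddabeccca'
  #20 SA[20]=10  'dcdeadbaeddabeccca'
  #21 SA[21]=19  'ddabeccca'
  #22 SA[22]=9  'ddcdeadbaeddabeccca'
  #23 SA[23]=12  'deadbaeddabeccca'
  #24 SA[24]=13  'eadbaeddabeccca'
  #25 SA[25]=1  'ecadbcacddcdeadbaeddabeccca'
  #26 SA[26]=23  'eccca'
  #27 SA[27]=18  'eddabeccca'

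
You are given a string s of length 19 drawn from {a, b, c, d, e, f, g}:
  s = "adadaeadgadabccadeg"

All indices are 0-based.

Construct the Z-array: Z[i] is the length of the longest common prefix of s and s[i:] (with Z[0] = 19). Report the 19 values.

Z[0]=19
i=1: fresh scan; Z[1]=0
i=2: fresh scan; Z[2]=3 grow→box=[2,5)
i=3: min(r-i=2, Z[1]=0)=0; Z[3]=0
i=4: min(r-i=1, Z[2]=3)=1; Z[4]=1
i=5: fresh scan; Z[5]=0
i=6: fresh scan; Z[6]=2 grow→box=[6,8)
i=7: min(r-i=1, Z[1]=0)=0; Z[7]=0
i=8: fresh scan; Z[8]=0
i=9: fresh scan; Z[9]=3 grow→box=[9,12)
i=10: min(r-i=2, Z[1]=0)=0; Z[10]=0
i=11: min(r-i=1, Z[2]=3)=1; Z[11]=1
i=12: fresh scan; Z[12]=0
i=13: fresh scan; Z[13]=0
i=14: fresh scan; Z[14]=0
i=15: fresh scan; Z[15]=2 grow→box=[15,17)
i=16: min(r-i=1, Z[1]=0)=0; Z[16]=0
i=17: fresh scan; Z[17]=0
i=18: fresh scan; Z[18]=0

[19, 0, 3, 0, 1, 0, 2, 0, 0, 3, 0, 1, 0, 0, 0, 2, 0, 0, 0]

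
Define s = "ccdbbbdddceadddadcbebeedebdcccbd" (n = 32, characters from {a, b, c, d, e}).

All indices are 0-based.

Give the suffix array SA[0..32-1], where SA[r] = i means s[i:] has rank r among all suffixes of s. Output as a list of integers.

[15, 11, 3, 4, 30, 25, 5, 18, 20, 29, 17, 28, 27, 0, 1, 9, 31, 14, 2, 16, 26, 8, 13, 7, 12, 6, 23, 10, 24, 19, 22, 21]

rank | idx | suffix
   0 |  15 | adcbebeedebdcccbd
   1 |  11 | adddadcbebeedebdcccbd
   2 |   3 | bbbdddceadddadcbebeedebdcccbd
   3 |   4 | bbdddceadddadcbebeedebdcccbd
   4 |  30 | bd
   5 |  25 | bdcccbd
   6 |   5 | bdddceadddadcbebeedebdcccbd
   7 |  18 | bebeedebdcccbd
   8 |  20 | beedebdcccbd
   9 |  29 | cbd
  10 |  17 | cbebeedebdcccbd
  11 |  28 | ccbd
  12 |  27 | cccbd
  13 |   0 | ccdbbbdddceadddadcbebeedebdcccbd
  14 |   1 | cdbbbdddceadddadcbebeedebdcccbd
  15 |   9 | ceadddadcbebeedebdcccbd
  16 |  31 | d
  17 |  14 | dadcbebeedebdcccbd
  18 |   2 | dbbbdddceadddadcbebeedebdcccbd
  19 |  16 | dcbebeedebdcccbd
  20 |  26 | dcccbd
  21 |   8 | dceadddadcbebeedebdcccbd
  22 |  13 | ddadcbebeedebdcccbd
  23 |   7 | ddceadddadcbebeedebdcccbd
  24 |  12 | dddadcbebeedebdcccbd
  25 |   6 | dddceadddadcbebeedebdcccbd
  26 |  23 | debdcccbd
  27 |  10 | eadddadcbebeedebdcccbd
  28 |  24 | ebdcccbd
  29 |  19 | ebeedebdcccbd
  30 |  22 | edebdcccbd
  31 |  21 | eedebdcccbd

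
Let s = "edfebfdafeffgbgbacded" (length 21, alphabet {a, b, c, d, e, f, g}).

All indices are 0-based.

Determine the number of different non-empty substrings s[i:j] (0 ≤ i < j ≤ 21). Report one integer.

rank→(start, suffix):
  0 → (16, 'acded')
  1 → (7, 'afeffgbgbacded')
  2 → (15, 'bacded')
  3 → (4, 'bfdafeffgbgbacded')
  4 → (13, 'bgbacded')
  5 → (17, 'cded')
  6 → (20, 'd')
  7 → (6, 'dafeffgbgbacded')
  8 → (18, 'ded')
  9 → (1, 'dfebfdafeffgbgbacded')
  10 → (3, 'ebfdafeffgbgbacded')
  11 → (19, 'ed')
  12 → (0, 'edfebfdafeffgbgbacded')
  13 → (9, 'effgbgbacded')
  14 → (5, 'fdafeffgbgbacded')
  15 → (2, 'febfdafeffgbgbacded')
  16 → (8, 'feffgbgbacded')
  17 → (10, 'ffgbgbacded')
  18 → (11, 'fgbgbacded')
  19 → (14, 'gbacded')
  20 → (12, 'gbgbacded')

SA = [16, 7, 15, 4, 13, 17, 20, 6, 18, 1, 3, 19, 0, 9, 5, 2, 8, 10, 11, 14, 12]
i: (SA[i-1],SA[i]) lcp shared
  1: (16,7) 1 'a'
  2: (7,15) 0 ''
  3: (15,4) 1 'b'
  4: (4,13) 1 'b'
  5: (13,17) 0 ''
  6: (17,20) 0 ''
  7: (20,6) 1 'd'
  8: (6,18) 1 'd'
  9: (18,1) 1 'd'
  10: (1,3) 0 ''
  11: (3,19) 1 'e'
  12: (19,0) 2 'ed'
  13: (0,9) 1 'e'
  14: (9,5) 0 ''
  15: (5,2) 1 'f'
  16: (2,8) 2 'fe'
  17: (8,10) 1 'f'
  18: (10,11) 1 'f'
  19: (11,14) 0 ''
  20: (14,12) 2 'gb'

n(n+1)/2 = 21·22/2 = 231
Σ LCP = 0 + 1 + 0 + 1 + 1 + 0 + 0 + 1 + 1 + 1 + 0 + 1 + 2 + 1 + 0 + 1 + 2 + 1 + 1 + 0 + 2 = 17
distinct = 231 − 17 = 214

214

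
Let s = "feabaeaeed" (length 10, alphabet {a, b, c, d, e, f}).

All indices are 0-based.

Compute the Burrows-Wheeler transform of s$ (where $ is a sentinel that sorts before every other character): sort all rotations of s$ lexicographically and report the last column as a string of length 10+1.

debeaefaea$

rank  rotation     last
    0  $feabaeaeed  d
    1  abaeaeed$fe  e
    2  aeaeed$feab  b
    3  aeed$feabae  e
    4  baeaeed$fea  a
    5  d$feabaeaee  e
    6  eabaeaeed$f  f
    7  eaeed$feaba  a
    8  ed$feabaeae  e
    9  eed$feabaea  a
   10  feabaeaeed$  $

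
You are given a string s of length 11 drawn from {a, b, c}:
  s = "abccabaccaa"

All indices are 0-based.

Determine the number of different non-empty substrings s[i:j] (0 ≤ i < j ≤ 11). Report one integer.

rank→(start, suffix):
  0 → (10, 'a')
  1 → (9, 'aa')
  2 → (4, 'abaccaa')
  3 → (0, 'abccabaccaa')
  4 → (6, 'accaa')
  5 → (5, 'baccaa')
  6 → (1, 'bccabaccaa')
  7 → (8, 'caa')
  8 → (3, 'cabaccaa')
  9 → (7, 'ccaa')
  10 → (2, 'ccabaccaa')

SA = [10, 9, 4, 0, 6, 5, 1, 8, 3, 7, 2]
rank  pair      lcp
   1  s[10:],s[9:]  1  'a'
   2  s[9:],s[4:]  1  'a'
   3  s[4:],s[0:]  2  'ab'
   4  s[0:],s[6:]  1  'a'
   5  s[6:],s[5:]  0  ''
   6  s[5:],s[1:]  1  'b'
   7  s[1:],s[8:]  0  ''
   8  s[8:],s[3:]  2  'ca'
   9  s[3:],s[7:]  1  'c'
  10  s[7:],s[2:]  3  'cca'

n(n+1)/2 = 11·12/2 = 66
Σ LCP = 0 + 1 + 1 + 2 + 1 + 0 + 1 + 0 + 2 + 1 + 3 = 12
distinct = 66 − 12 = 54

54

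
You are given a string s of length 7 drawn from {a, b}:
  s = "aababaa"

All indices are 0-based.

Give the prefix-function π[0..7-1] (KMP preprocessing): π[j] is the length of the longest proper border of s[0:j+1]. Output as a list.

[0, 1, 0, 1, 0, 1, 2]

π[0] = 0
j=1 s[j]='a': π[1]=1 (border 'a')
j=2 s[j]='b': k: 1→0; π[2]=0 (border '')
j=3 s[j]='a': π[3]=1 (border 'a')
j=4 s[j]='b': k: 1→0; π[4]=0 (border '')
j=5 s[j]='a': π[5]=1 (border 'a')
j=6 s[j]='a': π[6]=2 (border 'aa')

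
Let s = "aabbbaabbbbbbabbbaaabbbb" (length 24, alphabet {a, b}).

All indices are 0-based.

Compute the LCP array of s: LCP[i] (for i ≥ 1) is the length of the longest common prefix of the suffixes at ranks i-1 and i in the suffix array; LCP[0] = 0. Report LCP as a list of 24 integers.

[0, 2, 5, 6, 1, 6, 4, 5, 0, 1, 3, 2, 1, 2, 4, 3, 2, 3, 5, 4, 3, 4, 4, 5]

rank→(start, suffix):
  0 → (17, 'aaabbbb')
  1 → (0, 'aabbbaabbbbbbabbbaaabbbb')
  2 → (18, 'aabbbb')
  3 → (5, 'aabbbbbbabbbaaabbbb')
  4 → (13, 'abbbaaabbbb')
  5 → (1, 'abbbaabbbbbbabbbaaabbbb')
  6 → (19, 'abbbb')
  7 → (6, 'abbbbbbabbbaaabbbb')
  8 → (23, 'b')
  9 → (16, 'baaabbbb')
  10 → (4, 'baabbbbbbabbbaaabbbb')
  11 → (12, 'babbbaaabbbb')
  12 → (22, 'bb')
  13 → (15, 'bbaaabbbb')
  14 → (3, 'bbaabbbbbbabbbaaabbbb')
  15 → (11, 'bbabbbaaabbbb')
  16 → (21, 'bbb')
  17 → (14, 'bbbaaabbbb')
  18 → (2, 'bbbaabbbbbbabbbaaabbbb')
  19 → (10, 'bbbabbbaaabbbb')
  20 → (20, 'bbbb')
  21 → (9, 'bbbbabbbaaabbbb')
  22 → (8, 'bbbbbabbbaaabbbb')
  23 → (7, 'bbbbbbabbbaaabbbb')

SA = [17, 0, 18, 5, 13, 1, 19, 6, 23, 16, 4, 12, 22, 15, 3, 11, 21, 14, 2, 10, 20, 9, 8, 7]
[i] adj suffixes → lcp
  [1] 17/0 → 2 ('aa')
  [2] 0/18 → 5 ('aabbb')
  [3] 18/5 → 6 ('aabbbb')
  [4] 5/13 → 1 ('a')
  [5] 13/1 → 6 ('abbbaa')
  [6] 1/19 → 4 ('abbb')
  [7] 19/6 → 5 ('abbbb')
  [8] 6/23 → 0 ('')
  [9] 23/16 → 1 ('b')
  [10] 16/4 → 3 ('baa')
  [11] 4/12 → 2 ('ba')
  [12] 12/22 → 1 ('b')
  [13] 22/15 → 2 ('bb')
  [14] 15/3 → 4 ('bbaa')
  [15] 3/11 → 3 ('bba')
  [16] 11/21 → 2 ('bb')
  [17] 21/14 → 3 ('bbb')
  [18] 14/2 → 5 ('bbbaa')
  [19] 2/10 → 4 ('bbba')
  [20] 10/20 → 3 ('bbb')
  [21] 20/9 → 4 ('bbbb')
  [22] 9/8 → 4 ('bbbb')
  [23] 8/7 → 5 ('bbbbb')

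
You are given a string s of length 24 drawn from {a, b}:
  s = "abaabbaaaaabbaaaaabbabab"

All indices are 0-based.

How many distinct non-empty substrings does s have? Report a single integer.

sorted suffixes:
  #0 SA[0]=6  'aaaaabbaaaaabbabab'
  #1 SA[1]=13  'aaaaabbabab'
  #2 SA[2]=7  'aaaabbaaaaabbabab'
  #3 SA[3]=14  'aaaabbabab'
  #4 SA[4]=8  'aaabbaaaaabbabab'
  #5 SA[5]=15  'aaabbabab'
  #6 SA[6]=2  'aabbaaaaabbaaaaabbabab'
  #7 SA[7]=9  'aabbaaaaabbabab'
  #8 SA[8]=16  'aabbabab'
  #9 SA[9]=22  'ab'
  #10 SA[10]=0  'abaabbaaaaabbaaaaabbabab'
  #11 SA[11]=20  'abab'
  #12 SA[12]=3  'abbaaaaabbaaaaabbabab'
  #13 SA[13]=10  'abbaaaaabbabab'
  #14 SA[14]=17  'abbabab'
  #15 SA[15]=23  'b'
  #16 SA[16]=5  'baaaaabbaaaaabbabab'
  #17 SA[17]=12  'baaaaabbabab'
  #18 SA[18]=1  'baabbaaaaabbaaaaabbabab'
  #19 SA[19]=21  'bab'
  #20 SA[20]=19  'babab'
  #21 SA[21]=4  'bbaaaaabbaaaaabbabab'
  #22 SA[22]=11  'bbaaaaabbabab'
  #23 SA[23]=18  'bbabab'

SA = [6, 13, 7, 14, 8, 15, 2, 9, 16, 22, 0, 20, 3, 10, 17, 23, 5, 12, 1, 21, 19, 4, 11, 18]
rank  pair      lcp
   1  s[6:],s[13:]  8  'aaaaabba'
   2  s[13:],s[7:]  4  'aaaa'
   3  s[7:],s[14:]  7  'aaaabba'
   4  s[14:],s[8:]  3  'aaa'
   5  s[8:],s[15:]  6  'aaabba'
   6  s[15:],s[2:]  2  'aa'
   7  s[2:],s[9:]  12  'aabbaaaaabba'
   8  s[9:],s[16:]  5  'aabba'
   9  s[16:],s[22:]  1  'a'
  10  s[22:],s[0:]  2  'ab'
  11  s[0:],s[20:]  3  'aba'
  12  s[20:],s[3:]  2  'ab'
  13  s[3:],s[10:]  11  'abbaaaaabba'
  14  s[10:],s[17:]  4  'abba'
  15  s[17:],s[23:]  0  ''
  16  s[23:],s[5:]  1  'b'
  17  s[5:],s[12:]  9  'baaaaabba'
  18  s[12:],s[1:]  3  'baa'
  19  s[1:],s[21:]  2  'ba'
  20  s[21:],s[19:]  3  'bab'
  21  s[19:],s[4:]  1  'b'
  22  s[4:],s[11:]  10  'bbaaaaabba'
  23  s[11:],s[18:]  3  'bba'

n(n+1)/2 = 24·25/2 = 300
Σ LCP = 0 + 8 + 4 + 7 + 3 + 6 + 2 + 12 + 5 + 1 + 2 + 3 + 2 + 11 + 4 + 0 + 1 + 9 + 3 + 2 + 3 + 1 + 10 + 3 = 102
distinct = 300 − 102 = 198

198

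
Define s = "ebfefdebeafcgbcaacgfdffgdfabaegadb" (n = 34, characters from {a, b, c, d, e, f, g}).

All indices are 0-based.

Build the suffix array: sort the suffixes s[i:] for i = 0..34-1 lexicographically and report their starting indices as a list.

rank→(start, suffix):
  0 → (15, 'aacgfdffgdfabaegadb')
  1 → (26, 'abaegadb')
  2 → (16, 'acgfdffgdfabaegadb')
  3 → (31, 'adb')
  4 → (28, 'aegadb')
  5 → (9, 'afcgbcaacgfdffgdfabaegadb')
  6 → (33, 'b')
  7 → (27, 'baegadb')
  8 → (13, 'bcaacgfdffgdfabaegadb')
  9 → (7, 'beafcgbcaacgfdffgdfabaegadb')
  10 → (1, 'bfefdebeafcgbcaacgfdffgdfabaegadb')
  11 → (14, 'caacgfdffgdfabaegadb')
  12 → (11, 'cgbcaacgfdffgdfabaegadb')
  13 → (17, 'cgfdffgdfabaegadb')
  14 → (32, 'db')
  15 → (5, 'debeafcgbcaacgfdffgdfabaegadb')
  16 → (24, 'dfabaegadb')
  17 → (20, 'dffgdfabaegadb')
  18 → (8, 'eafcgbcaacgfdffgdfabaegadb')
  19 → (6, 'ebeafcgbcaacgfdffgdfabaegadb')
  20 → (0, 'ebfefdebeafcgbcaacgfdffgdfabaegadb')
  21 → (3, 'efdebeafcgbcaacgfdffgdfabaegadb')
  22 → (29, 'egadb')
  23 → (25, 'fabaegadb')
  24 → (10, 'fcgbcaacgfdffgdfabaegadb')
  25 → (4, 'fdebeafcgbcaacgfdffgdfabaegadb')
  26 → (19, 'fdffgdfabaegadb')
  27 → (2, 'fefdebeafcgbcaacgfdffgdfabaegadb')
  28 → (21, 'ffgdfabaegadb')
  29 → (22, 'fgdfabaegadb')
  30 → (30, 'gadb')
  31 → (12, 'gbcaacgfdffgdfabaegadb')
  32 → (23, 'gdfabaegadb')
  33 → (18, 'gfdffgdfabaegadb')

[15, 26, 16, 31, 28, 9, 33, 27, 13, 7, 1, 14, 11, 17, 32, 5, 24, 20, 8, 6, 0, 3, 29, 25, 10, 4, 19, 2, 21, 22, 30, 12, 23, 18]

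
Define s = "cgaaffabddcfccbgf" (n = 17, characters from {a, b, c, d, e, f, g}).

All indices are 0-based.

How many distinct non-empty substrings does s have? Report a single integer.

142

rank | idx | suffix
   0 |   2 | aaffabddcfccbgf
   1 |   6 | abddcfccbgf
   2 |   3 | affabddcfccbgf
   3 |   7 | bddcfccbgf
   4 |  14 | bgf
   5 |  13 | cbgf
   6 |  12 | ccbgf
   7 |  10 | cfccbgf
   8 |   0 | cgaaffabddcfccbgf
   9 |   9 | dcfccbgf
  10 |   8 | ddcfccbgf
  11 |  16 | f
  12 |   5 | fabddcfccbgf
  13 |  11 | fccbgf
  14 |   4 | ffabddcfccbgf
  15 |   1 | gaaffabddcfccbgf
  16 |  15 | gf

SA = [2, 6, 3, 7, 14, 13, 12, 10, 0, 9, 8, 16, 5, 11, 4, 1, 15]
rank  pair      lcp
   1  s[2:],s[6:]  1  'a'
   2  s[6:],s[3:]  1  'a'
   3  s[3:],s[7:]  0  ''
   4  s[7:],s[14:]  1  'b'
   5  s[14:],s[13:]  0  ''
   6  s[13:],s[12:]  1  'c'
   7  s[12:],s[10:]  1  'c'
   8  s[10:],s[0:]  1  'c'
   9  s[0:],s[9:]  0  ''
  10  s[9:],s[8:]  1  'd'
  11  s[8:],s[16:]  0  ''
  12  s[16:],s[5:]  1  'f'
  13  s[5:],s[11:]  1  'f'
  14  s[11:],s[4:]  1  'f'
  15  s[4:],s[1:]  0  ''
  16  s[1:],s[15:]  1  'g'

n(n+1)/2 = 17·18/2 = 153
Σ LCP = 0 + 1 + 1 + 0 + 1 + 0 + 1 + 1 + 1 + 0 + 1 + 0 + 1 + 1 + 1 + 0 + 1 = 11
distinct = 153 − 11 = 142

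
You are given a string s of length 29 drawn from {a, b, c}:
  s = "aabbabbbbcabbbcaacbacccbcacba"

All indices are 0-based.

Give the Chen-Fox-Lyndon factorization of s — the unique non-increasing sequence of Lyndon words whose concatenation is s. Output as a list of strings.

emit factor 1: 'aabbabbbbcabbbcaacbacccbcacb' (i=0, period=28)
emit factor 2: 'a' (i=28, period=1)

["aabbabbbbcabbbcaacbacccbcacb", "a"]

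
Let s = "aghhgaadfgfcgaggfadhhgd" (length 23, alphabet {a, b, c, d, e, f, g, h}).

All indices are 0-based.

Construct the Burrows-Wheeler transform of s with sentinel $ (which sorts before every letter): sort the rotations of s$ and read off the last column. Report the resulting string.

rank  rotation                  last
    0  $aghhgaadfgfcgaggfadhhgd  d
    1  aadfgfcgaggfadhhgd$aghhg  g
    2  adfgfcgaggfadhhgd$aghhga  a
    3  adhhgd$aghhgaadfgfcgaggf  f
    4  aggfadhhgd$aghhgaadfgfcg  g
    5  aghhgaadfgfcgaggfadhhgd$  $
    6  cgaggfadhhgd$aghhgaadfgf  f
    7  d$aghhgaadfgfcgaggfadhhg  g
    8  dfgfcgaggfadhhgd$aghhgaa  a
    9  dhhgd$aghhgaadfgfcgaggfa  a
   10  fadhhgd$aghhgaadfgfcgagg  g
   11  fcgaggfadhhgd$aghhgaadfg  g
   12  fgfcgaggfadhhgd$aghhgaad  d
   13  gaadfgfcgaggfadhhgd$aghh  h
   14  gaggfadhhgd$aghhgaadfgfc  c
   15  gd$aghhgaadfgfcgaggfadhh  h
   16  gfadhhgd$aghhgaadfgfcgag  g
   17  gfcgaggfadhhgd$aghhgaadf  f
   18  ggfadhhgd$aghhgaadfgfcga  a
   19  ghhgaadfgfcgaggfadhhgd$a  a
   20  hgaadfgfcgaggfadhhgd$agh  h
   21  hgd$aghhgaadfgfcgaggfadh  h
   22  hhgaadfgfcgaggfadhhgd$ag  g
   23  hhgd$aghhgaadfgfcgaggfad  d

dgafg$fgaaggdhchgfaahhgd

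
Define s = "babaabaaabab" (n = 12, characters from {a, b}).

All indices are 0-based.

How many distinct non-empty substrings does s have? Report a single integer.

rank→(start, suffix):
  0 → (6, 'aaabab')
  1 → (3, 'aabaaabab')
  2 → (7, 'aabab')
  3 → (10, 'ab')
  4 → (4, 'abaaabab')
  5 → (1, 'abaabaaabab')
  6 → (8, 'abab')
  7 → (11, 'b')
  8 → (5, 'baaabab')
  9 → (2, 'baabaaabab')
  10 → (9, 'bab')
  11 → (0, 'babaabaaabab')

SA = [6, 3, 7, 10, 4, 1, 8, 11, 5, 2, 9, 0]
[i] adj suffixes → lcp
  [1] 6/3 → 2 ('aa')
  [2] 3/7 → 4 ('aaba')
  [3] 7/10 → 1 ('a')
  [4] 10/4 → 2 ('ab')
  [5] 4/1 → 4 ('abaa')
  [6] 1/8 → 3 ('aba')
  [7] 8/11 → 0 ('')
  [8] 11/5 → 1 ('b')
  [9] 5/2 → 3 ('baa')
  [10] 2/9 → 2 ('ba')
  [11] 9/0 → 3 ('bab')

n(n+1)/2 = 12·13/2 = 78
Σ LCP = 0 + 2 + 4 + 1 + 2 + 4 + 3 + 0 + 1 + 3 + 2 + 3 = 25
distinct = 78 − 25 = 53

53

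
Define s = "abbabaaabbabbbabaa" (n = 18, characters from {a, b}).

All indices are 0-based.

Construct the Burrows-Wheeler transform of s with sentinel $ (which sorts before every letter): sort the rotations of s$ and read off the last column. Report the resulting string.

rank  rotation             last
    0  $abbabaaabbabbbabaa  a
    1  a$abbabaaabbabbbaba  a
    2  aa$abbabaaabbabbbab  b
    3  aaabbabbbabaa$abbab  b
    4  aabbabbbabaa$abbaba  a
    5  abaa$abbabaaabbabbb  b
    6  abaaabbabbbabaa$abb  b
    7  abbabaaabbabbbabaa$  $
    8  abbabbbabaa$abbabaa  a
    9  abbbabaa$abbabaaabb  b
   10  baa$abbabaaabbabbba  a
   11  baaabbabbbabaa$abba  a
   12  babaa$abbabaaabbabb  b
   13  babaaabbabbbabaa$ab  b
   14  babbbabaa$abbabaaab  b
   15  bbabaa$abbabaaabbab  b
   16  bbabaaabbabbbabaa$a  a
   17  bbabbbabaa$abbabaaa  a
   18  bbbabaa$abbabaaabba  a

aabbabb$abaabbbbaaa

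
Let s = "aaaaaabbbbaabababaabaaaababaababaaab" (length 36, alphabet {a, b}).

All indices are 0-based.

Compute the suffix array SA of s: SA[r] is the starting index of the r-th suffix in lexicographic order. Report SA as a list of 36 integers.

rank→(start, suffix):
  0 → (0, 'aaaaaabbbbaabababaabaaaababaababaaab')
  1 → (1, 'aaaaabbbbaabababaabaaaababaababaaab')
  2 → (20, 'aaaababaababaaab')
  3 → (2, 'aaaabbbbaabababaabaaaababaababaaab')
  4 → (32, 'aaab')
  5 → (21, 'aaababaababaaab')
  6 → (3, 'aaabbbbaabababaabaaaababaababaaab')
  7 → (33, 'aab')
  8 → (17, 'aabaaaababaababaaab')
  9 → (27, 'aababaaab')
  10 → (22, 'aababaababaaab')
  11 → (10, 'aabababaabaaaababaababaaab')
  12 → (4, 'aabbbbaabababaabaaaababaababaaab')
  13 → (34, 'ab')
  14 → (18, 'abaaaababaababaaab')
  15 → (30, 'abaaab')
  16 → (15, 'abaabaaaababaababaaab')
  17 → (25, 'abaababaaab')
  18 → (28, 'ababaaab')
  19 → (13, 'ababaabaaaababaababaaab')
  20 → (23, 'ababaababaaab')
  21 → (11, 'abababaabaaaababaababaaab')
  22 → (5, 'abbbbaabababaabaaaababaababaaab')
  23 → (35, 'b')
  24 → (19, 'baaaababaababaaab')
  25 → (31, 'baaab')
  26 → (16, 'baabaaaababaababaaab')
  27 → (26, 'baababaaab')
  28 → (9, 'baabababaabaaaababaababaaab')
  29 → (29, 'babaaab')
  30 → (14, 'babaabaaaababaababaaab')
  31 → (24, 'babaababaaab')
  32 → (12, 'bababaabaaaababaababaaab')
  33 → (8, 'bbaabababaabaaaababaababaaab')
  34 → (7, 'bbbaabababaabaaaababaababaaab')
  35 → (6, 'bbbbaabababaabaaaababaababaaab')

[0, 1, 20, 2, 32, 21, 3, 33, 17, 27, 22, 10, 4, 34, 18, 30, 15, 25, 28, 13, 23, 11, 5, 35, 19, 31, 16, 26, 9, 29, 14, 24, 12, 8, 7, 6]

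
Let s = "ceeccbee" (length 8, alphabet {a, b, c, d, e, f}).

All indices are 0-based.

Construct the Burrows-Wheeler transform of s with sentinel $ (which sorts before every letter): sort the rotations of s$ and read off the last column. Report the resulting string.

rank  rotation   last
    0  $ceeccbee  e
    1  bee$ceecc  c
    2  cbee$ceec  c
    3  ccbee$cee  e
    4  ceeccbee$  $
    5  e$ceeccbe  e
    6  eccbee$ce  e
    7  ee$ceeccb  b
    8  eeccbee$c  c

ecce$eebc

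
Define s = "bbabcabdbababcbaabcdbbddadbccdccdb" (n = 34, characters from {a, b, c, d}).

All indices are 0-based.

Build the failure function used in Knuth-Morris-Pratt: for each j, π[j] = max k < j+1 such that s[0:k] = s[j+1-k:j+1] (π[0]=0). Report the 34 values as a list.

π[0] = 0
j=1 s[j]='b': π[1]=1 (border 'b')
j=2 s[j]='a': k: 1→0; π[2]=0 (border '')
j=3 s[j]='b': π[3]=1 (border 'b')
j=4 s[j]='c': k: 1→0; π[4]=0 (border '')
j=5 s[j]='a': π[5]=0 (border '')
j=6 s[j]='b': π[6]=1 (border 'b')
j=7 s[j]='d': k: 1→0; π[7]=0 (border '')
j=8 s[j]='b': π[8]=1 (border 'b')
j=9 s[j]='a': k: 1→0; π[9]=0 (border '')
j=10 s[j]='b': π[10]=1 (border 'b')
j=11 s[j]='a': k: 1→0; π[11]=0 (border '')
j=12 s[j]='b': π[12]=1 (border 'b')
j=13 s[j]='c': k: 1→0; π[13]=0 (border '')
j=14 s[j]='b': π[14]=1 (border 'b')
j=15 s[j]='a': k: 1→0; π[15]=0 (border '')
j=16 s[j]='a': π[16]=0 (border '')
j=17 s[j]='b': π[17]=1 (border 'b')
j=18 s[j]='c': k: 1→0; π[18]=0 (border '')
j=19 s[j]='d': π[19]=0 (border '')
j=20 s[j]='b': π[20]=1 (border 'b')
j=21 s[j]='b': π[21]=2 (border 'bb')
j=22 s[j]='d': k: 2→1→0; π[22]=0 (border '')
j=23 s[j]='d': π[23]=0 (border '')
j=24 s[j]='a': π[24]=0 (border '')
j=25 s[j]='d': π[25]=0 (border '')
j=26 s[j]='b': π[26]=1 (border 'b')
j=27 s[j]='c': k: 1→0; π[27]=0 (border '')
j=28 s[j]='c': π[28]=0 (border '')
j=29 s[j]='d': π[29]=0 (border '')
j=30 s[j]='c': π[30]=0 (border '')
j=31 s[j]='c': π[31]=0 (border '')
j=32 s[j]='d': π[32]=0 (border '')
j=33 s[j]='b': π[33]=1 (border 'b')

[0, 1, 0, 1, 0, 0, 1, 0, 1, 0, 1, 0, 1, 0, 1, 0, 0, 1, 0, 0, 1, 2, 0, 0, 0, 0, 1, 0, 0, 0, 0, 0, 0, 1]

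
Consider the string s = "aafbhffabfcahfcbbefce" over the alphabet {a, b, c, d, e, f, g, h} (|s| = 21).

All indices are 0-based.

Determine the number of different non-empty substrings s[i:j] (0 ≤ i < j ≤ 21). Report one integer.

sorted suffixes:
  #0 SA[0]=0  'aafbhffabfcahfcbbefce'
  #1 SA[1]=7  'abfcahfcbbefce'
  #2 SA[2]=1  'afbhffabfcahfcbbefce'
  #3 SA[3]=11  'ahfcbbefce'
  #4 SA[4]=15  'bbefce'
  #5 SA[5]=16  'befce'
  #6 SA[6]=8  'bfcahfcbbefce'
  #7 SA[7]=3  'bhffabfcahfcbbefce'
  #8 SA[8]=10  'cahfcbbefce'
  #9 SA[9]=14  'cbbefce'
  #10 SA[10]=19  'ce'
  #11 SA[11]=20  'e'
  #12 SA[12]=17  'efce'
  #13 SA[13]=6  'fabfcahfcbbefce'
  #14 SA[14]=2  'fbhffabfcahfcbbefce'
  #15 SA[15]=9  'fcahfcbbefce'
  #16 SA[16]=13  'fcbbefce'
  #17 SA[17]=18  'fce'
  #18 SA[18]=5  'ffabfcahfcbbefce'
  #19 SA[19]=12  'hfcbbefce'
  #20 SA[20]=4  'hffabfcahfcbbefce'

SA = [0, 7, 1, 11, 15, 16, 8, 3, 10, 14, 19, 20, 17, 6, 2, 9, 13, 18, 5, 12, 4]
[i] adj suffixes → lcp
  [1] 0/7 → 1 ('a')
  [2] 7/1 → 1 ('a')
  [3] 1/11 → 1 ('a')
  [4] 11/15 → 0 ('')
  [5] 15/16 → 1 ('b')
  [6] 16/8 → 1 ('b')
  [7] 8/3 → 1 ('b')
  [8] 3/10 → 0 ('')
  [9] 10/14 → 1 ('c')
  [10] 14/19 → 1 ('c')
  [11] 19/20 → 0 ('')
  [12] 20/17 → 1 ('e')
  [13] 17/6 → 0 ('')
  [14] 6/2 → 1 ('f')
  [15] 2/9 → 1 ('f')
  [16] 9/13 → 2 ('fc')
  [17] 13/18 → 2 ('fc')
  [18] 18/5 → 1 ('f')
  [19] 5/12 → 0 ('')
  [20] 12/4 → 2 ('hf')

n(n+1)/2 = 21·22/2 = 231
Σ LCP = 0 + 1 + 1 + 1 + 0 + 1 + 1 + 1 + 0 + 1 + 1 + 0 + 1 + 0 + 1 + 1 + 2 + 2 + 1 + 0 + 2 = 18
distinct = 231 − 18 = 213

213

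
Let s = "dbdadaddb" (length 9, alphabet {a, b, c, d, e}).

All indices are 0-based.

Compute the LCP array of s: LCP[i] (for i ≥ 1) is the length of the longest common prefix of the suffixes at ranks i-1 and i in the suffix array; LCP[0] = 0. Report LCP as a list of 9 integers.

[0, 2, 0, 1, 0, 3, 1, 2, 1]

rank→(start, suffix):
  0 → (3, 'adaddb')
  1 → (5, 'addb')
  2 → (8, 'b')
  3 → (1, 'bdadaddb')
  4 → (2, 'dadaddb')
  5 → (4, 'daddb')
  6 → (7, 'db')
  7 → (0, 'dbdadaddb')
  8 → (6, 'ddb')

SA = [3, 5, 8, 1, 2, 4, 7, 0, 6]
[i] adj suffixes → lcp
  [1] 3/5 → 2 ('ad')
  [2] 5/8 → 0 ('')
  [3] 8/1 → 1 ('b')
  [4] 1/2 → 0 ('')
  [5] 2/4 → 3 ('dad')
  [6] 4/7 → 1 ('d')
  [7] 7/0 → 2 ('db')
  [8] 0/6 → 1 ('d')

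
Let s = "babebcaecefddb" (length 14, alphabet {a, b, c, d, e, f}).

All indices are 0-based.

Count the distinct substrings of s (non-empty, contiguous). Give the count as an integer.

97

sorted suffixes:
  #0 SA[0]=1  'abebcaecefddb'
  #1 SA[1]=6  'aecefddb'
  #2 SA[2]=13  'b'
  #3 SA[3]=0  'babebcaecefddb'
  #4 SA[4]=4  'bcaecefddb'
  #5 SA[5]=2  'bebcaecefddb'
  #6 SA[6]=5  'caecefddb'
  #7 SA[7]=8  'cefddb'
  #8 SA[8]=12  'db'
  #9 SA[9]=11  'ddb'
  #10 SA[10]=3  'ebcaecefddb'
  #11 SA[11]=7  'ecefddb'
  #12 SA[12]=9  'efddb'
  #13 SA[13]=10  'fddb'

SA = [1, 6, 13, 0, 4, 2, 5, 8, 12, 11, 3, 7, 9, 10]
i: (SA[i-1],SA[i]) lcp shared
  1: (1,6) 1 'a'
  2: (6,13) 0 ''
  3: (13,0) 1 'b'
  4: (0,4) 1 'b'
  5: (4,2) 1 'b'
  6: (2,5) 0 ''
  7: (5,8) 1 'c'
  8: (8,12) 0 ''
  9: (12,11) 1 'd'
  10: (11,3) 0 ''
  11: (3,7) 1 'e'
  12: (7,9) 1 'e'
  13: (9,10) 0 ''

n(n+1)/2 = 14·15/2 = 105
Σ LCP = 0 + 1 + 0 + 1 + 1 + 1 + 0 + 1 + 0 + 1 + 0 + 1 + 1 + 0 = 8
distinct = 105 − 8 = 97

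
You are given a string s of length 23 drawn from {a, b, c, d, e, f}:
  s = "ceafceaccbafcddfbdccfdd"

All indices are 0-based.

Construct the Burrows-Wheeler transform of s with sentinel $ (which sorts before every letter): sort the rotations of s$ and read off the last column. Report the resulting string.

rank  rotation                  last
    0  $ceafceaccbafcddfbdccfdd  d
    1  accbafcddfbdccfdd$ceafce  e
    2  afcddfbdccfdd$ceafceaccb  b
    3  afceaccbafcddfbdccfdd$ce  e
    4  bafcddfbdccfdd$ceafceacc  c
    5  bdccfdd$ceafceaccbafcddf  f
    6  cbafcddfbdccfdd$ceafceac  c
    7  ccbafcddfbdccfdd$ceafcea  a
    8  ccfdd$ceafceaccbafcddfbd  d
    9  cddfbdccfdd$ceafceaccbaf  f
   10  ceaccbafcddfbdccfdd$ceaf  f
   11  ceafceaccbafcddfbdccfdd$  $
   12  cfdd$ceafceaccbafcddfbdc  c
   13  d$ceafceaccbafcddfbdccfd  d
   14  dccfdd$ceafceaccbafcddfb  b
   15  dd$ceafceaccbafcddfbdccf  f
   16  ddfbdccfdd$ceafceaccbafc  c
   17  dfbdccfdd$ceafceaccbafcd  d
   18  eaccbafcddfbdccfdd$ceafc  c
   19  eafceaccbafcddfbdccfdd$c  c
   20  fbdccfdd$ceafceaccbafcdd  d
   21  fcddfbdccfdd$ceafceaccba  a
   22  fceaccbafcddfbdccfdd$cea  a
   23  fdd$ceafceaccbafcddfbdcc  c

debecfcadff$cdbfcdccdaac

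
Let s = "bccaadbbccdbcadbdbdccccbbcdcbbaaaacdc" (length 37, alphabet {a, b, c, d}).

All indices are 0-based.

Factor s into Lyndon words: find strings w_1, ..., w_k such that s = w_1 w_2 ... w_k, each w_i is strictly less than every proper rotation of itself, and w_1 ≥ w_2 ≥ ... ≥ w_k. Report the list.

["bcc", "aadbbccdbcadbdbdccccbbcdcbb", "aaaacdc"]

emit factor 1: 'bcc' (i=0, period=3)
emit factor 2: 'aadbbccdbcadbdbdccccbbcdcbb' (i=3, period=27)
emit factor 3: 'aaaacdc' (i=30, period=7)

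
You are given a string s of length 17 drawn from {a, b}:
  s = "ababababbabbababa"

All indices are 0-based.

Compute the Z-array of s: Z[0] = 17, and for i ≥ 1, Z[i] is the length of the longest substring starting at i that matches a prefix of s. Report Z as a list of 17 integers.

[17, 0, 6, 0, 4, 0, 2, 0, 0, 2, 0, 0, 5, 0, 3, 0, 1]

Z[0]=17
i=1: fresh scan; Z[1]=0
i=2: fresh scan; Z[2]=6 grow→box=[2,8)
i=3: min(r-i=5, Z[1]=0)=0; Z[3]=0
i=4: min(r-i=4, Z[2]=6)=4; Z[4]=4
i=5: min(r-i=3, Z[3]=0)=0; Z[5]=0
i=6: min(r-i=2, Z[4]=4)=2; Z[6]=2
i=7: min(r-i=1, Z[5]=0)=0; Z[7]=0
i=8: fresh scan; Z[8]=0
i=9: fresh scan; Z[9]=2 grow→box=[9,11)
i=10: min(r-i=1, Z[1]=0)=0; Z[10]=0
i=11: fresh scan; Z[11]=0
i=12: fresh scan; Z[12]=5 grow→box=[12,17)
i=13: min(r-i=4, Z[1]=0)=0; Z[13]=0
i=14: min(r-i=3, Z[2]=6)=3; Z[14]=3
i=15: min(r-i=2, Z[3]=0)=0; Z[15]=0
i=16: min(r-i=1, Z[4]=4)=1; Z[16]=1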